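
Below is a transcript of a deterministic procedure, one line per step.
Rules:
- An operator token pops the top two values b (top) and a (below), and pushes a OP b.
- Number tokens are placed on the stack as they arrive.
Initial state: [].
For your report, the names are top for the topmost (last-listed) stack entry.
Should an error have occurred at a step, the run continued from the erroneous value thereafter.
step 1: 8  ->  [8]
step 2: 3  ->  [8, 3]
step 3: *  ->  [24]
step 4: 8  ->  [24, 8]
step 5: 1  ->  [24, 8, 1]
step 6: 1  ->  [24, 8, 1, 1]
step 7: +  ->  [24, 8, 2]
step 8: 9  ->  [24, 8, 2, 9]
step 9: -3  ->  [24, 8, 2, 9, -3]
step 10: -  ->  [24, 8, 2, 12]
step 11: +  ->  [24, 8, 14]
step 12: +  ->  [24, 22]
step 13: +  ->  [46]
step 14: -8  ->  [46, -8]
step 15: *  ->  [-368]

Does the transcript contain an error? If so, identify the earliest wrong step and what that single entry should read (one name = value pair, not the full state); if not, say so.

no error

Recomputing the run from the initial state:
step 1: [8]
step 2: [8, 3]
step 3: [24]
step 4: [24, 8]
step 5: [24, 8, 1]
step 6: [24, 8, 1, 1]
step 7: [24, 8, 2]
step 8: [24, 8, 2, 9]
step 9: [24, 8, 2, 9, -3]
step 10: [24, 8, 2, 12]
step 11: [24, 8, 14]
step 12: [24, 22]
step 13: [46]
step 14: [46, -8]
step 15: [-368]
This matches the transcript at every step.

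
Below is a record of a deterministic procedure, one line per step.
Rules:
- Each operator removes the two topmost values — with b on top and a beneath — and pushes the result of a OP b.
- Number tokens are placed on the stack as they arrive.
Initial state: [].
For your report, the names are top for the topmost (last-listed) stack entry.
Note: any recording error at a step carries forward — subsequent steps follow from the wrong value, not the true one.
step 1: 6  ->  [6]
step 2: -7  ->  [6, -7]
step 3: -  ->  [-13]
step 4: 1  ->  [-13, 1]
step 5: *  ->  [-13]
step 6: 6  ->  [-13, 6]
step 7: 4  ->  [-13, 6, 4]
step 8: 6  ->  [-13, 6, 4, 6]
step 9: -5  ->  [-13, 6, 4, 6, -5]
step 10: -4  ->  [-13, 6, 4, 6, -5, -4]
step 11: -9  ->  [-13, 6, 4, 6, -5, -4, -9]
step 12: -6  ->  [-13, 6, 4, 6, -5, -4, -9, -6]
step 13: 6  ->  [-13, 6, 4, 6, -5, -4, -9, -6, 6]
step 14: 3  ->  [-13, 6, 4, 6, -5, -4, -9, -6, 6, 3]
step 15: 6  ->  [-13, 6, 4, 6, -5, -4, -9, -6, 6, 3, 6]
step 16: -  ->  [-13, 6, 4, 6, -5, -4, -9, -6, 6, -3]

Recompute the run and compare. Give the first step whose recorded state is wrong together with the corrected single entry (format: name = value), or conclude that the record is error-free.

step 1: push 6: top = 6 -> verified
step 2: push -7: top = -7 -> confirmed correct
step 3: 6 - -7 = 13 -> first mismatch against the record
The earliest wrong entry is at step 3: it should read top = 13.

step 3, top = 13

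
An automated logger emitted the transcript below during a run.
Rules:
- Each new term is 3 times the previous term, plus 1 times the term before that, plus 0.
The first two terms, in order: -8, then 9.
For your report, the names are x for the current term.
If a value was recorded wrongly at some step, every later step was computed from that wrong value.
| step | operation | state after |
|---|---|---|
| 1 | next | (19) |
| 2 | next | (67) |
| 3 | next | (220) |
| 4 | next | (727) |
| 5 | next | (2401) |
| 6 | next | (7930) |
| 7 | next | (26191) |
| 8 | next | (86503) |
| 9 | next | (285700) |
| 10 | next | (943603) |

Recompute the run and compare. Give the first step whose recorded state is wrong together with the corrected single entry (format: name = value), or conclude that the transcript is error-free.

step 2, x = 66

Recomputing the run from the initial state:
step 1: x = 19
step 2: x = 66
step 3: x = 217
step 4: x = 717
step 5: x = 2368
step 6: x = 7821
step 7: x = 25831
step 8: x = 85314
step 9: x = 281773
step 10: x = 930633
The first disagreement with the transcript is at step 2, where the value should be x = 66.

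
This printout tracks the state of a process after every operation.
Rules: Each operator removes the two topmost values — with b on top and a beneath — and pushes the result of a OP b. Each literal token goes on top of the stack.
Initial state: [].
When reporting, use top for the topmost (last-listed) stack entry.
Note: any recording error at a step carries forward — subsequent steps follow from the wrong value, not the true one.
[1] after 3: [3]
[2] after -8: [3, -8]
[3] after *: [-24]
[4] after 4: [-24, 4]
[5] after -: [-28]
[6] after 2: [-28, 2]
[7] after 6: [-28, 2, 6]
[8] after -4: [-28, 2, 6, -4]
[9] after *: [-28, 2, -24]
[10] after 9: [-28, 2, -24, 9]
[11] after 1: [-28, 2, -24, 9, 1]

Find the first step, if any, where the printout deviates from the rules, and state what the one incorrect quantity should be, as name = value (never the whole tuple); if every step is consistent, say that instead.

step 1: push 3: top = 3 -> confirmed correct
step 2: push -8: top = -8 -> no discrepancy
step 3: 3 * -8 = -24 -> checks out
step 4: push 4: top = 4 -> matches
step 5: -24 - 4 = -28 -> checks out
step 6: push 2: top = 2 -> checks out
step 7: push 6: top = 6 -> in agreement
step 8: push -4: top = -4 -> no discrepancy
step 9: 6 * -4 = -24 -> confirmed correct
step 10: push 9: top = 9 -> consistent with the printout
step 11: push 1: top = 1 -> verified
The recomputation confirms every line.

no error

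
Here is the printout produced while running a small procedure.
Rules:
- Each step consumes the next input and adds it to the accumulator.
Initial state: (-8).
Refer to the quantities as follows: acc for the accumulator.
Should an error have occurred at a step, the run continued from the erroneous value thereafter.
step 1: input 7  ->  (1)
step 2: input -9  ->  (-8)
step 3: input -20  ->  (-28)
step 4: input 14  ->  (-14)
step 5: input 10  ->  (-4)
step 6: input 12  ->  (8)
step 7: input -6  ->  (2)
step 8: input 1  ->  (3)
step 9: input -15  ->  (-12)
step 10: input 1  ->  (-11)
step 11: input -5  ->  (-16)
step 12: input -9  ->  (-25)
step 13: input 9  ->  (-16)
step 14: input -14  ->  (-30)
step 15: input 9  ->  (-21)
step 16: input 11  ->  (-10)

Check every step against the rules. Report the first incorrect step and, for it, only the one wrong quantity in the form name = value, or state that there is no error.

step 1, acc = -1

1. acc = -8 + 7 = -1 (this is not what the printout shows)
The audit stops at step 1: the recorded entry is wrong and should be acc = -1.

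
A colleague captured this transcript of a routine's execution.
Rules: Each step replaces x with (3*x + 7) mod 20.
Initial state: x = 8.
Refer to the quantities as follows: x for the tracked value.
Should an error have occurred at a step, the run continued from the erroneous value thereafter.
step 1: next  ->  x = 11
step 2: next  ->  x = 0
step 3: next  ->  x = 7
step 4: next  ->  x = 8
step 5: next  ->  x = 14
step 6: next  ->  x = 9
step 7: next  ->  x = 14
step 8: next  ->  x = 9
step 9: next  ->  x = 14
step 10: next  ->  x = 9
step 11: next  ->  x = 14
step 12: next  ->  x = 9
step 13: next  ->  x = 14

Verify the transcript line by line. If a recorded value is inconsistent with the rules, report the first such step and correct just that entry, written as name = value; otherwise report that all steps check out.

Recomputing the run from the initial state:
step 1: x = 11
step 2: x = 0
step 3: x = 7
step 4: x = 8
step 5: x = 11
step 6: x = 0
step 7: x = 7
step 8: x = 8
step 9: x = 11
step 10: x = 0
step 11: x = 7
step 12: x = 8
step 13: x = 11
The first disagreement with the transcript is at step 5, where the value should be x = 11.

step 5, x = 11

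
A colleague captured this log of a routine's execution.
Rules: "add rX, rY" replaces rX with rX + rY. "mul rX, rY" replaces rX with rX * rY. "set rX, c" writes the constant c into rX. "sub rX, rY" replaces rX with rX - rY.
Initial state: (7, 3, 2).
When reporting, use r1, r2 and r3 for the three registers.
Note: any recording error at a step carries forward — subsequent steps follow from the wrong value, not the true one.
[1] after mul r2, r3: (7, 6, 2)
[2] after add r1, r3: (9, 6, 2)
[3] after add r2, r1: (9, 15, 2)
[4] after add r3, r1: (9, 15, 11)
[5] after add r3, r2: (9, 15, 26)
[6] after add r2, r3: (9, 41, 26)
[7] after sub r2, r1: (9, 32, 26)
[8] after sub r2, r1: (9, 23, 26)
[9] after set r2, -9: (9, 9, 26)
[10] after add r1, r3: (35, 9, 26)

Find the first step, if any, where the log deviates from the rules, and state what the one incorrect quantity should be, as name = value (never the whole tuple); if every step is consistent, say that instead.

step 9, r2 = -9

step 1: r2 = 3 * 2 = 6 -> same as recorded
step 2: r1 = 7 + 2 = 9 -> confirmed correct
step 3: r2 = 6 + 9 = 15 -> verified
step 4: r3 = 2 + 9 = 11 -> exactly as logged
step 5: r3 = 11 + 15 = 26 -> exactly as logged
step 6: r2 = 15 + 26 = 41 -> consistent with the log
step 7: r2 = 41 - 9 = 32 -> in agreement
step 8: r2 = 32 - 9 = 23 -> same as recorded
step 9: r2 = -9 -> first mismatch against the log
The audit stops at step 9: the recorded entry is wrong and should be r2 = -9.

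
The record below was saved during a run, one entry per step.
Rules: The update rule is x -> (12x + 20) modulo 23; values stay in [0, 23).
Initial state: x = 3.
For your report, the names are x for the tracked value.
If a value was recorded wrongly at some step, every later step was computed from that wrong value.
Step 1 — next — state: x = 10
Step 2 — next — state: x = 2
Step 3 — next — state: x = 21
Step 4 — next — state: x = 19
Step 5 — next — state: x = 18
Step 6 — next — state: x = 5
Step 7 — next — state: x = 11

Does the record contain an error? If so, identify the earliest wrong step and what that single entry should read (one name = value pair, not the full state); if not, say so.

step 6, x = 6

1. x = (12*3 + 20) mod 23 = 10 (confirmed correct)
2. x = (12*10 + 20) mod 23 = 2 (consistent with the record)
3. x = (12*2 + 20) mod 23 = 21 (matches)
4. x = (12*21 + 20) mod 23 = 19 (exactly as logged)
5. x = (12*19 + 20) mod 23 = 18 (same as recorded)
6. x = (12*18 + 20) mod 23 = 6 (first mismatch against the record)
Conclusion: step 6 carries the first error; the entry should be x = 6.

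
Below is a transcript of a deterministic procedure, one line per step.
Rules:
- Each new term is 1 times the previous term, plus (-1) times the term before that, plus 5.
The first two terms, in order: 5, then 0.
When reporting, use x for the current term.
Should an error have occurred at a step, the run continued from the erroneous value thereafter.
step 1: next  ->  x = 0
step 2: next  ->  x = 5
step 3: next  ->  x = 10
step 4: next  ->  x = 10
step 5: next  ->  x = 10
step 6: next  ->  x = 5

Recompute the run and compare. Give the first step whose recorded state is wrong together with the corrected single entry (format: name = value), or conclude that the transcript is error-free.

step 5, x = 5

Recomputing the run from the initial state:
step 1: x = 0
step 2: x = 5
step 3: x = 10
step 4: x = 10
step 5: x = 5
step 6: x = 0
The first disagreement with the transcript is at step 5, where the value should be x = 5.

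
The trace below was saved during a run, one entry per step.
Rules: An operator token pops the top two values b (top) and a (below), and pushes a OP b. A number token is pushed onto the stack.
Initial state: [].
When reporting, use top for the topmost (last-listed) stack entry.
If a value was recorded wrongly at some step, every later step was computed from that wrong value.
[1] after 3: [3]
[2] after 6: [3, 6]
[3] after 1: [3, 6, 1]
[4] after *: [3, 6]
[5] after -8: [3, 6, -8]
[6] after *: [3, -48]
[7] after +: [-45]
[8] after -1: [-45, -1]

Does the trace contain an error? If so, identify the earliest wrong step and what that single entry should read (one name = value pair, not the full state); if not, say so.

Recomputing the run from the initial state:
step 1: [3]
step 2: [3, 6]
step 3: [3, 6, 1]
step 4: [3, 6]
step 5: [3, 6, -8]
step 6: [3, -48]
step 7: [-45]
step 8: [-45, -1]
This matches the trace at every step.

no error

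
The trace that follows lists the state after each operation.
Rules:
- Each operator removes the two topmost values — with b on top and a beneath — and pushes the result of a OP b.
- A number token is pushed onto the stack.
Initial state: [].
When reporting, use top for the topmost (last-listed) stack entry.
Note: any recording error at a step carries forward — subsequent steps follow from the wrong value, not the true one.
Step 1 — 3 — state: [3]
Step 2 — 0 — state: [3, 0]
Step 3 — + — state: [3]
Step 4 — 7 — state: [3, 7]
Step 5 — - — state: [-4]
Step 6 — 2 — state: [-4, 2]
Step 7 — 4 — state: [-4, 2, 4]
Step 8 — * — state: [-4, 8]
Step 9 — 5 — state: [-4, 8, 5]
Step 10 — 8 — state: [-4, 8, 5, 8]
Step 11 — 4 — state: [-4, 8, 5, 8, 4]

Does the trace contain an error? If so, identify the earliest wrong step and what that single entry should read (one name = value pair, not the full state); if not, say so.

no error

Step 1: push 3: top = 3 — in agreement.
Step 2: push 0: top = 0 — exactly as logged.
Step 3: 3 + 0 = 3 — verified.
Step 4: push 7: top = 7 — no discrepancy.
Step 5: 3 - 7 = -4 — confirmed correct.
Step 6: push 2: top = 2 — agrees with the trace.
Step 7: push 4: top = 4 — confirmed correct.
Step 8: 2 * 4 = 8 — confirmed correct.
Step 9: push 5: top = 5 — in agreement.
Step 10: push 8: top = 8 — matches.
Step 11: push 4: top = 4 — checks out.
Each recorded entry agrees with the recomputation.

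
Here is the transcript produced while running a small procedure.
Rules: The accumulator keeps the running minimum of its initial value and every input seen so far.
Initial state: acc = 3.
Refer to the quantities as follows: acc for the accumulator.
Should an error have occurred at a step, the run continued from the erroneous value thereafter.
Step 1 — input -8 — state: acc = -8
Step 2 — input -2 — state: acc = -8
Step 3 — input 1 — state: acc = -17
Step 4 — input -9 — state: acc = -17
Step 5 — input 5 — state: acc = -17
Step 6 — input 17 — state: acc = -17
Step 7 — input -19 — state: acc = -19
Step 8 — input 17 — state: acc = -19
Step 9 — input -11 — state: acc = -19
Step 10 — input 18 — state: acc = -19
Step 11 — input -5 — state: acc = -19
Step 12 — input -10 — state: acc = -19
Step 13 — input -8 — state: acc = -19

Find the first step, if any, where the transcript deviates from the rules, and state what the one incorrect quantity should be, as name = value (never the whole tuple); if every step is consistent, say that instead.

step 3, acc = -8

Recomputing the run from the initial state:
step 1: acc = -8
step 2: acc = -8
step 3: acc = -8
step 4: acc = -9
step 5: acc = -9
step 6: acc = -9
step 7: acc = -19
step 8: acc = -19
step 9: acc = -19
step 10: acc = -19
step 11: acc = -19
step 12: acc = -19
step 13: acc = -19
The first disagreement with the transcript is at step 3, where the value should be acc = -8.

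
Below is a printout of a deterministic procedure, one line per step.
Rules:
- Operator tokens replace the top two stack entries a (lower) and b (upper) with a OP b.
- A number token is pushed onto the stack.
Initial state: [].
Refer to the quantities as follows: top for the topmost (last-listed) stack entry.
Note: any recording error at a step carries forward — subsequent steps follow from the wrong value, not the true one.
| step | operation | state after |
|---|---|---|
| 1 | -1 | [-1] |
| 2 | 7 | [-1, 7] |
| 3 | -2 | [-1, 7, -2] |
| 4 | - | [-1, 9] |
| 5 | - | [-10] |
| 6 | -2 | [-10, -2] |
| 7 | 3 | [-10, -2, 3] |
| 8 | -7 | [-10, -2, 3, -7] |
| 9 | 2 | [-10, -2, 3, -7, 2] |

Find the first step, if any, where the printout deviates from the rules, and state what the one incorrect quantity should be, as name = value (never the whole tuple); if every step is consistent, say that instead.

step 1: push -1: top = -1 -> same as recorded
step 2: push 7: top = 7 -> exactly as logged
step 3: push -2: top = -2 -> same as recorded
step 4: 7 - -2 = 9 -> checks out
step 5: -1 - 9 = -10 -> exactly as logged
step 6: push -2: top = -2 -> checks out
step 7: push 3: top = 3 -> verified
step 8: push -7: top = -7 -> consistent with the printout
step 9: push 2: top = 2 -> in agreement
All steps check out; nothing to correct.

no error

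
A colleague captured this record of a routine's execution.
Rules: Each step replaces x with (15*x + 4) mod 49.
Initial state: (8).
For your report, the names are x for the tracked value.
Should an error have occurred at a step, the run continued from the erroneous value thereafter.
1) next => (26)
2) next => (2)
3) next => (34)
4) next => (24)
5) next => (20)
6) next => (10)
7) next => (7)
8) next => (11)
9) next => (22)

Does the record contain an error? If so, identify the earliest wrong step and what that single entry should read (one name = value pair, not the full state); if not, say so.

Recomputing the run from the initial state:
step 1: x = 26
step 2: x = 2
step 3: x = 34
step 4: x = 24
step 5: x = 21
step 6: x = 25
step 7: x = 36
step 8: x = 5
step 9: x = 30
The first disagreement with the record is at step 5, where the value should be x = 21.

step 5, x = 21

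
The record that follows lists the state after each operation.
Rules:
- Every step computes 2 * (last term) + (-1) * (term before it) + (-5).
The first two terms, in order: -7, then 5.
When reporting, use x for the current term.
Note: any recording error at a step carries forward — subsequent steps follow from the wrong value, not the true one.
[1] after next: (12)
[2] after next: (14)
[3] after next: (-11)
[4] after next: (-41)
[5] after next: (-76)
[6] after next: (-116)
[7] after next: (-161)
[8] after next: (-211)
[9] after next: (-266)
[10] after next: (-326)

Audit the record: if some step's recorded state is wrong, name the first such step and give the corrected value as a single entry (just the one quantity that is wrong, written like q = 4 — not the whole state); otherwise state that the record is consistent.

Recomputing the run from the initial state:
step 1: x = 12
step 2: x = 14
step 3: x = 11
step 4: x = 3
step 5: x = -10
step 6: x = -28
step 7: x = -51
step 8: x = -79
step 9: x = -112
step 10: x = -150
The first disagreement with the record is at step 3, where the value should be x = 11.

step 3, x = 11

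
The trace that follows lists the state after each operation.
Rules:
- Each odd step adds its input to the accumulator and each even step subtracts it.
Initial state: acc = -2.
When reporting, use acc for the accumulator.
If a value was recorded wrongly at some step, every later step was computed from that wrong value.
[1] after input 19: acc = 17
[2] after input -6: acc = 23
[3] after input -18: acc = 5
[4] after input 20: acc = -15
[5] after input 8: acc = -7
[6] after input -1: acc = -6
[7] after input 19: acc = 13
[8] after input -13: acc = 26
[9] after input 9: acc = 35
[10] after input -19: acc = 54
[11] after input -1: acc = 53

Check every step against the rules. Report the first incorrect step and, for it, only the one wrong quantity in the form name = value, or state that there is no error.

Recomputing the run from the initial state:
step 1: acc = 17
step 2: acc = 23
step 3: acc = 5
step 4: acc = -15
step 5: acc = -7
step 6: acc = -6
step 7: acc = 13
step 8: acc = 26
step 9: acc = 35
step 10: acc = 54
step 11: acc = 53
This matches the trace at every step.

no error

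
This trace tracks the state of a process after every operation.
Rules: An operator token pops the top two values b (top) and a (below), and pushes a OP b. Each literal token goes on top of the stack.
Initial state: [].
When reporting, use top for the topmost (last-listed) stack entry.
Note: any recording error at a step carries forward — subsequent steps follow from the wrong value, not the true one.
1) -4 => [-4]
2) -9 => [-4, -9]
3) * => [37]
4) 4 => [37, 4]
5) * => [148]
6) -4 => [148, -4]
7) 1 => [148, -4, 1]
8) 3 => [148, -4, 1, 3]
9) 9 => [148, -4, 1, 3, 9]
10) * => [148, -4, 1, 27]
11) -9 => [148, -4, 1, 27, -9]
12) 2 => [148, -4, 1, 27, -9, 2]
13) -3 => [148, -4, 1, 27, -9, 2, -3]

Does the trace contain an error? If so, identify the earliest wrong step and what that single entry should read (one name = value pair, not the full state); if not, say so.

step 3, top = 36

Step 1: push -4: top = -4 — same as recorded.
Step 2: push -9: top = -9 — matches.
Step 3: -4 * -9 = 36 — the entry is off here.
The audit stops at step 3: the recorded entry is wrong and should be top = 36.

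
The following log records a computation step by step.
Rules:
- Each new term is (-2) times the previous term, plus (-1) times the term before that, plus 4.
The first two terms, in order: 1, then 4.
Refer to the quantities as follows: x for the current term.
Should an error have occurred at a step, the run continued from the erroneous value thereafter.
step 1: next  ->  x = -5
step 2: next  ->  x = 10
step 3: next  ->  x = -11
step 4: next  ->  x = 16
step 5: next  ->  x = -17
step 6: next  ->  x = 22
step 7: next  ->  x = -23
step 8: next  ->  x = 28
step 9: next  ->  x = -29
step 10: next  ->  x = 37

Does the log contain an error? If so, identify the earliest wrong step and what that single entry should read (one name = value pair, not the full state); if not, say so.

step 10, x = 34

Step 1: x = -2*(4) + (-1)*(1) + (4) = -5 — consistent with the log.
Step 2: x = -2*(-5) + (-1)*(4) + (4) = 10 — in agreement.
Step 3: x = -2*(10) + (-1)*(-5) + (4) = -11 — no discrepancy.
Step 4: x = -2*(-11) + (-1)*(10) + (4) = 16 — agrees with the log.
Step 5: x = -2*(16) + (-1)*(-11) + (4) = -17 — verified.
Step 6: x = -2*(-17) + (-1)*(16) + (4) = 22 — consistent with the log.
Step 7: x = -2*(22) + (-1)*(-17) + (4) = -23 — consistent with the log.
Step 8: x = -2*(-23) + (-1)*(22) + (4) = 28 — consistent with the log.
Step 9: x = -2*(28) + (-1)*(-23) + (4) = -29 — matches.
Step 10: x = -2*(-29) + (-1)*(28) + (4) = 34 — a discrepancy with the log.
The earliest wrong entry is at step 10: it should read x = 34.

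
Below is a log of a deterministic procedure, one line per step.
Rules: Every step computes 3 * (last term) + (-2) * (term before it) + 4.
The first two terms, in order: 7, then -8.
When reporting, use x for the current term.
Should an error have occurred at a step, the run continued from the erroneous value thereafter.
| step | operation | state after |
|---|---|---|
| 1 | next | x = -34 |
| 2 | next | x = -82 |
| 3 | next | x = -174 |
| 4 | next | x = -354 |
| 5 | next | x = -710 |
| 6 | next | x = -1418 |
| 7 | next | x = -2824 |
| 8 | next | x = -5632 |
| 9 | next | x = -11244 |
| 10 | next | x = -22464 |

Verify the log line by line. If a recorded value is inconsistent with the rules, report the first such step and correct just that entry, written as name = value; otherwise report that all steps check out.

step 7, x = -2830

Recomputing the run from the initial state:
step 1: x = -34
step 2: x = -82
step 3: x = -174
step 4: x = -354
step 5: x = -710
step 6: x = -1418
step 7: x = -2830
step 8: x = -5650
step 9: x = -11286
step 10: x = -22554
The first disagreement with the log is at step 7, where the value should be x = -2830.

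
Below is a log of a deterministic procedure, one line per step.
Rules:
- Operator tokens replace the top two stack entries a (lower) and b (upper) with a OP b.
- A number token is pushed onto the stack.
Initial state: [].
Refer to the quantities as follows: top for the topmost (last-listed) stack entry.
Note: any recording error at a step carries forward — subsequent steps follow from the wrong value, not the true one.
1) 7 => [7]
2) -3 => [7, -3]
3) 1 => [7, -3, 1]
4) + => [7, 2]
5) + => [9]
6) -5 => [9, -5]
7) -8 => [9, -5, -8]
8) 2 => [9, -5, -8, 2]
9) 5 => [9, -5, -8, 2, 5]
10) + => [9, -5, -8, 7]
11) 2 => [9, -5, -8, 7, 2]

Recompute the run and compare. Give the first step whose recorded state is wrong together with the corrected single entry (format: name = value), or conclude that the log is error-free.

step 4, top = -2

step 1: push 7: top = 7 -> same as recorded
step 2: push -3: top = -3 -> no discrepancy
step 3: push 1: top = 1 -> checks out
step 4: -3 + 1 = -2 -> a discrepancy with the log
The earliest wrong entry is at step 4: it should read top = -2.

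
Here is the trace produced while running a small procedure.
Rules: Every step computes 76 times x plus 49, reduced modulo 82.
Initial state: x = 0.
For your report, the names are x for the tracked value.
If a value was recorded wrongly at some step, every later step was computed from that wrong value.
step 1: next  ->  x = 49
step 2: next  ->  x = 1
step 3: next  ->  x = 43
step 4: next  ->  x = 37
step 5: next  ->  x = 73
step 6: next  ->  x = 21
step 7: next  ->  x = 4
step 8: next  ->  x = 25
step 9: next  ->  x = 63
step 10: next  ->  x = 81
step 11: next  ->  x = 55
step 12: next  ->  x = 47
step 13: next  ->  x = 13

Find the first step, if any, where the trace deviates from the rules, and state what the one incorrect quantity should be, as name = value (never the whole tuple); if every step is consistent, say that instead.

Recomputing the run from the initial state:
step 1: x = 49
step 2: x = 1
step 3: x = 43
step 4: x = 37
step 5: x = 73
step 6: x = 21
step 7: x = 5
step 8: x = 19
step 9: x = 17
step 10: x = 29
step 11: x = 39
step 12: x = 61
step 13: x = 11
The first disagreement with the trace is at step 7, where the value should be x = 5.

step 7, x = 5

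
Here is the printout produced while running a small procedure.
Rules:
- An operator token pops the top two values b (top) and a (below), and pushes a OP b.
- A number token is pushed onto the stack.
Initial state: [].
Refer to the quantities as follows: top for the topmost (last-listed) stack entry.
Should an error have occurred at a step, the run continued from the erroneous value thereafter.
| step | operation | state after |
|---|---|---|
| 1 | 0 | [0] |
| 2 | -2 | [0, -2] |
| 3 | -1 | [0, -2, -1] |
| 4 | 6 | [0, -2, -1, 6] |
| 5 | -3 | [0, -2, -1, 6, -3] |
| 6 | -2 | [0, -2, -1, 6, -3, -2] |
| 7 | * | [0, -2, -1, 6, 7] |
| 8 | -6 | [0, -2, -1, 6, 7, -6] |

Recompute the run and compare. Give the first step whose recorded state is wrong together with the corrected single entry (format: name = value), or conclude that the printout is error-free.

step 7, top = 6

Step 1: push 0: top = 0 — in agreement.
Step 2: push -2: top = -2 — consistent with the printout.
Step 3: push -1: top = -1 — same as recorded.
Step 4: push 6: top = 6 — confirmed correct.
Step 5: push -3: top = -3 — confirmed correct.
Step 6: push -2: top = -2 — consistent with the printout.
Step 7: -3 * -2 = 6 — this is not what the printout shows.
So the first discrepancy is step 7, where the right value is top = 6.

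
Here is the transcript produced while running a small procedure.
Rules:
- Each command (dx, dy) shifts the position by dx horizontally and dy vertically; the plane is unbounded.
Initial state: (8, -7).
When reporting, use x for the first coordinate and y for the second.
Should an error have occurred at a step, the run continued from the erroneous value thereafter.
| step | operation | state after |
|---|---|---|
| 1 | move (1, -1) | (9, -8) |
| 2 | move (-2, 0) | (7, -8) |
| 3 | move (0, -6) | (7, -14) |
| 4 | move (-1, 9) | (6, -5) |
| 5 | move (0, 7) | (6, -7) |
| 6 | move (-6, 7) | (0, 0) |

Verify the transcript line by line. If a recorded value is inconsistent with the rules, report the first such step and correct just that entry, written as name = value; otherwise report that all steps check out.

step 1: x = 8 + (1) = 9, y = -7 + (-1) = -8 -> verified
step 2: x = 9 + (-2) = 7, y = -8 + (0) = -8 -> same as recorded
step 3: x = 7 + (0) = 7, y = -8 + (-6) = -14 -> confirmed correct
step 4: x = 7 + (-1) = 6, y = -14 + (9) = -5 -> in agreement
step 5: x = 6 + (0) = 6, y = -5 + (7) = 2 -> the transcript has a different value
That makes step 5 the first incorrect line — y = 2 is what it should show.

step 5, y = 2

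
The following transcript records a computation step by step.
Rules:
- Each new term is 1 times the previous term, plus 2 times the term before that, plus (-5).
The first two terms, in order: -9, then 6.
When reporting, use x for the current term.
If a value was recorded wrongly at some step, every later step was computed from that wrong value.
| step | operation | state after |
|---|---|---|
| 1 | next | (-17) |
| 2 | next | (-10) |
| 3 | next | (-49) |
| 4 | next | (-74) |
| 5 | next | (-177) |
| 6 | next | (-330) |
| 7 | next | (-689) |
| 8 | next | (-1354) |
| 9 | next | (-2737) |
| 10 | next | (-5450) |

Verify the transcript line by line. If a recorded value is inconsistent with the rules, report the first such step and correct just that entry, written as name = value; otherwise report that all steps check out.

no error

1. x = 1*(6) + (2)*(-9) + (-5) = -17 (checks out)
2. x = 1*(-17) + (2)*(6) + (-5) = -10 (confirmed correct)
3. x = 1*(-10) + (2)*(-17) + (-5) = -49 (same as recorded)
4. x = 1*(-49) + (2)*(-10) + (-5) = -74 (verified)
5. x = 1*(-74) + (2)*(-49) + (-5) = -177 (matches)
6. x = 1*(-177) + (2)*(-74) + (-5) = -330 (exactly as logged)
7. x = 1*(-330) + (2)*(-177) + (-5) = -689 (agrees with the transcript)
8. x = 1*(-689) + (2)*(-330) + (-5) = -1354 (confirmed correct)
9. x = 1*(-1354) + (2)*(-689) + (-5) = -2737 (agrees with the transcript)
10. x = 1*(-2737) + (2)*(-1354) + (-5) = -5450 (verified)
Every step is consistent.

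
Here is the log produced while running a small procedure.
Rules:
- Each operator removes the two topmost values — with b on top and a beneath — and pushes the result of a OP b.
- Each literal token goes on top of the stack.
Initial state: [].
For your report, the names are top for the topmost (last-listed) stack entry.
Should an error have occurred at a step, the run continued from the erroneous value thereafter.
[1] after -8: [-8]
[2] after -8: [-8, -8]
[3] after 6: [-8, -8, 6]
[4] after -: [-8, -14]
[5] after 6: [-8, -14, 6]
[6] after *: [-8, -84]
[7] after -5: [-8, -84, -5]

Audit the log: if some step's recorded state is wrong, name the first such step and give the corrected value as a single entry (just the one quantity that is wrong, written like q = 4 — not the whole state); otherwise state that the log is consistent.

no error

Step 1: push -8: top = -8 — checks out.
Step 2: push -8: top = -8 — same as recorded.
Step 3: push 6: top = 6 — consistent with the log.
Step 4: -8 - 6 = -14 — no discrepancy.
Step 5: push 6: top = 6 — exactly as logged.
Step 6: -14 * 6 = -84 — no discrepancy.
Step 7: push -5: top = -5 — no discrepancy.
The recomputation confirms every line.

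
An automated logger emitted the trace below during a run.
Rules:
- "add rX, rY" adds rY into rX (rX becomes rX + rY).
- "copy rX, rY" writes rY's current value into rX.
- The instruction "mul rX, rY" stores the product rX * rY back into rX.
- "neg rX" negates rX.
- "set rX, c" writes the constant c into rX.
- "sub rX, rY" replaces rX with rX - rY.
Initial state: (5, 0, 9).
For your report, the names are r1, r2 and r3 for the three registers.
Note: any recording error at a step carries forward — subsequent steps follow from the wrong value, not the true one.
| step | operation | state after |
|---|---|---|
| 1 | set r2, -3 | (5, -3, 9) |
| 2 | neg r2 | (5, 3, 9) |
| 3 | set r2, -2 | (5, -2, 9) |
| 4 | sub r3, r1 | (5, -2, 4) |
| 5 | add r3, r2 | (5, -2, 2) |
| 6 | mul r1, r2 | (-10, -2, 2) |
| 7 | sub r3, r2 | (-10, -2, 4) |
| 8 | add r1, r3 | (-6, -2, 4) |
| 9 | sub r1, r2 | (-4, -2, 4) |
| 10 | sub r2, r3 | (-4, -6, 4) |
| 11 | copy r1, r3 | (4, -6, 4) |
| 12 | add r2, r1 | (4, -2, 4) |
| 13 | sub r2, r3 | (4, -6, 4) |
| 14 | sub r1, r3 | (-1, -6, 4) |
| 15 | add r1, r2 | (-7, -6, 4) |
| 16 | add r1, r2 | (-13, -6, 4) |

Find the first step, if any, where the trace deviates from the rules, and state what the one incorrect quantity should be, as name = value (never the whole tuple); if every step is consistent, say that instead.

Recomputing the run from the initial state:
step 1: r1 = 5, r2 = -3, r3 = 9
step 2: r1 = 5, r2 = 3, r3 = 9
step 3: r1 = 5, r2 = -2, r3 = 9
step 4: r1 = 5, r2 = -2, r3 = 4
step 5: r1 = 5, r2 = -2, r3 = 2
step 6: r1 = -10, r2 = -2, r3 = 2
step 7: r1 = -10, r2 = -2, r3 = 4
step 8: r1 = -6, r2 = -2, r3 = 4
step 9: r1 = -4, r2 = -2, r3 = 4
step 10: r1 = -4, r2 = -6, r3 = 4
step 11: r1 = 4, r2 = -6, r3 = 4
step 12: r1 = 4, r2 = -2, r3 = 4
step 13: r1 = 4, r2 = -6, r3 = 4
step 14: r1 = 0, r2 = -6, r3 = 4
step 15: r1 = -6, r2 = -6, r3 = 4
step 16: r1 = -12, r2 = -6, r3 = 4
The first disagreement with the trace is at step 14, where the value should be r1 = 0.

step 14, r1 = 0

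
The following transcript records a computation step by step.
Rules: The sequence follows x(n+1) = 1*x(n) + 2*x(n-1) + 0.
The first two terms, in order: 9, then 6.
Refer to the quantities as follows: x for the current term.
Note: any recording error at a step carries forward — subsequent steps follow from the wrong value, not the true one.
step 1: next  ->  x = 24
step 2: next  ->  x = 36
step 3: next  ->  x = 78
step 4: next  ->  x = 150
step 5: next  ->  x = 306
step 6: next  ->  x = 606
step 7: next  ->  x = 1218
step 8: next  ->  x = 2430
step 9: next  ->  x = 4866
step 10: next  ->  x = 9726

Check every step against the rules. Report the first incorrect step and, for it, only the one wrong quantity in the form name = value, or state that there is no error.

1. x = 1*(6) + (2)*(9) + (0) = 24 (agrees with the transcript)
2. x = 1*(24) + (2)*(6) + (0) = 36 (checks out)
3. x = 1*(36) + (2)*(24) + (0) = 84 (first mismatch against the transcript)
Step 3 is the first one off; corrected, x = 84.

step 3, x = 84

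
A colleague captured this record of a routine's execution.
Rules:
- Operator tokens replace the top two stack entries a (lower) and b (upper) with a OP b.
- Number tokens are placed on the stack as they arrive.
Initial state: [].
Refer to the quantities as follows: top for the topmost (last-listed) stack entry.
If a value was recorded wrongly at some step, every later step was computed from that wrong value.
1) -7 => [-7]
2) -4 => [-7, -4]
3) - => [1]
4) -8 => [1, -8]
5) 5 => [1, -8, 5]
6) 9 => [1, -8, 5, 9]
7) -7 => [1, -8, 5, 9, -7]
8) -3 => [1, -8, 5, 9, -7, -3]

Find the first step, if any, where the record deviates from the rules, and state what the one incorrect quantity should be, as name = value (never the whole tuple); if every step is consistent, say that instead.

1. push -7: top = -7 (consistent with the record)
2. push -4: top = -4 (matches)
3. -7 - -4 = -3 (a discrepancy with the record)
Step 3 is the first one off; corrected, top = -3.

step 3, top = -3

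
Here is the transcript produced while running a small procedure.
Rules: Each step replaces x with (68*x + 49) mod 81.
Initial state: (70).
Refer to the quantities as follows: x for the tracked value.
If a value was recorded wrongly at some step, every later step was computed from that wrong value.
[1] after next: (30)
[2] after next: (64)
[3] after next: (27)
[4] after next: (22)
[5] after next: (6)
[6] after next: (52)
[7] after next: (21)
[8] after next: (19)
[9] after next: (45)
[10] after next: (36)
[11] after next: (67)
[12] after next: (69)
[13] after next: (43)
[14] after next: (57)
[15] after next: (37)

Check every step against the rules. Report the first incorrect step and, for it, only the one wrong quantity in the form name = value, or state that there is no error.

step 10, x = 31

Step 1: x = (68*70 + 49) mod 81 = 30 — no discrepancy.
Step 2: x = (68*30 + 49) mod 81 = 64 — agrees with the transcript.
Step 3: x = (68*64 + 49) mod 81 = 27 — consistent with the transcript.
Step 4: x = (68*27 + 49) mod 81 = 22 — checks out.
Step 5: x = (68*22 + 49) mod 81 = 6 — same as recorded.
Step 6: x = (68*6 + 49) mod 81 = 52 — verified.
Step 7: x = (68*52 + 49) mod 81 = 21 — matches.
Step 8: x = (68*21 + 49) mod 81 = 19 — verified.
Step 9: x = (68*19 + 49) mod 81 = 45 — exactly as logged.
Step 10: x = (68*45 + 49) mod 81 = 31 — first mismatch against the transcript.
The audit stops at step 10: the recorded entry is wrong and should be x = 31.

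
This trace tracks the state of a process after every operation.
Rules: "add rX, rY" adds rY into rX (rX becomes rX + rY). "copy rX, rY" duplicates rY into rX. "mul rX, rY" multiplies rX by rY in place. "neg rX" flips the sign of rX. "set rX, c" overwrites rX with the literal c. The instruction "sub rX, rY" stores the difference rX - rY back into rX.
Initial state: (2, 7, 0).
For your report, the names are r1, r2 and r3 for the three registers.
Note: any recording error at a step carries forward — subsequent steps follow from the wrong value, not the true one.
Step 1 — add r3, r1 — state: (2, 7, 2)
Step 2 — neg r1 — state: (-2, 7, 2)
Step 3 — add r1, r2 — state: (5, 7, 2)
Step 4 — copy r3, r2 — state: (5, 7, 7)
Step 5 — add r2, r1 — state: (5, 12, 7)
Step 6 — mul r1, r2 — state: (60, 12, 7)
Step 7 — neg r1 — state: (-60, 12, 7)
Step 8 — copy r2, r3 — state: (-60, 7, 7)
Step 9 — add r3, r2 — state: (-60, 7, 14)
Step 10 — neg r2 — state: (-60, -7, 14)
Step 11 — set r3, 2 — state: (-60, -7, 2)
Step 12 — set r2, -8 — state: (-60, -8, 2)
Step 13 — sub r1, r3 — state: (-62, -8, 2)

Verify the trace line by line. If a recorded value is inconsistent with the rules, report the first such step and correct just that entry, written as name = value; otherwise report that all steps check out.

Recomputing the run from the initial state:
step 1: r1 = 2, r2 = 7, r3 = 2
step 2: r1 = -2, r2 = 7, r3 = 2
step 3: r1 = 5, r2 = 7, r3 = 2
step 4: r1 = 5, r2 = 7, r3 = 7
step 5: r1 = 5, r2 = 12, r3 = 7
step 6: r1 = 60, r2 = 12, r3 = 7
step 7: r1 = -60, r2 = 12, r3 = 7
step 8: r1 = -60, r2 = 7, r3 = 7
step 9: r1 = -60, r2 = 7, r3 = 14
step 10: r1 = -60, r2 = -7, r3 = 14
step 11: r1 = -60, r2 = -7, r3 = 2
step 12: r1 = -60, r2 = -8, r3 = 2
step 13: r1 = -62, r2 = -8, r3 = 2
This matches the trace at every step.

no error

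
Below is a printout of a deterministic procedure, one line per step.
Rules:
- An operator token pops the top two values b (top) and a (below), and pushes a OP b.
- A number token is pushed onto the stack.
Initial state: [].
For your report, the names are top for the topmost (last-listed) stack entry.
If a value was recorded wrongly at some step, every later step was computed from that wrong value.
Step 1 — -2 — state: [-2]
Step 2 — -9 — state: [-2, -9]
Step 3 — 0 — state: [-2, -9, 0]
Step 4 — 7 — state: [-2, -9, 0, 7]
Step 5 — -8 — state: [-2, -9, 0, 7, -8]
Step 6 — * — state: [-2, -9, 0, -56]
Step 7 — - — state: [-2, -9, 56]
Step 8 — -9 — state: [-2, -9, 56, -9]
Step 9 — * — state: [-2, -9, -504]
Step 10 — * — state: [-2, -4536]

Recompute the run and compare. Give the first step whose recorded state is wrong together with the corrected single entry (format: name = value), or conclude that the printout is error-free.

1. push -2: top = -2 (matches)
2. push -9: top = -9 (verified)
3. push 0: top = 0 (checks out)
4. push 7: top = 7 (verified)
5. push -8: top = -8 (checks out)
6. 7 * -8 = -56 (no discrepancy)
7. 0 - -56 = 56 (agrees with the printout)
8. push -9: top = -9 (agrees with the printout)
9. 56 * -9 = -504 (agrees with the printout)
10. -9 * -504 = 4536 (this is not what the printout shows)
First incorrect step: 10; the correct value is top = 4536.

step 10, top = 4536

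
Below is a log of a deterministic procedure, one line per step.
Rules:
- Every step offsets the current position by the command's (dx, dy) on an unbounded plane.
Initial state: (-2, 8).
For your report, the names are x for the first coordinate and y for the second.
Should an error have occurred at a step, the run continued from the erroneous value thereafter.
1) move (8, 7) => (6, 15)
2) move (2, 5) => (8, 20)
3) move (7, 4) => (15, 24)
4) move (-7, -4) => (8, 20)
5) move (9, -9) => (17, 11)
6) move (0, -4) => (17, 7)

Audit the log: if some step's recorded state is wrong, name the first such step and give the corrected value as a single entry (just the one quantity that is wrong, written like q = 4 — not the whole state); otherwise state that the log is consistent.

no error

step 1: x = -2 + (8) = 6, y = 8 + (7) = 15 -> verified
step 2: x = 6 + (2) = 8, y = 15 + (5) = 20 -> matches
step 3: x = 8 + (7) = 15, y = 20 + (4) = 24 -> consistent with the log
step 4: x = 15 + (-7) = 8, y = 24 + (-4) = 20 -> confirmed correct
step 5: x = 8 + (9) = 17, y = 20 + (-9) = 11 -> checks out
step 6: x = 17 + (0) = 17, y = 11 + (-4) = 7 -> exactly as logged
Every step is consistent.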